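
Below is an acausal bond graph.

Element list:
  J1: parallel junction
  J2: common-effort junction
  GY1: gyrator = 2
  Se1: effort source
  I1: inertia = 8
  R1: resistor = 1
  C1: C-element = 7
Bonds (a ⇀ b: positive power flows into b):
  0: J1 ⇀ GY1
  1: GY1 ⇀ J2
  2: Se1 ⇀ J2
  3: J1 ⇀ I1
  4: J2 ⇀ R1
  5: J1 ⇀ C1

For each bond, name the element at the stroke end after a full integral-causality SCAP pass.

bond 2 →J2  (Se1 fixes effort; stroke away)
bond 1 →GY1  (common-e at J2 fixed by 2)
bond 4 →R1  (0-jn J2 has e-setter on 2)
bond 0 →GY1  (through GY1, causality inverts; strokes same side of GY1)
bond 3 →I1  (I1 outputs flow p/I1)
bond 5 →J1  (J1 needs exactly one e-in)

#0 stroke→GY1
#1 stroke→GY1
#2 stroke→J2
#3 stroke→I1
#4 stroke→R1
#5 stroke→J1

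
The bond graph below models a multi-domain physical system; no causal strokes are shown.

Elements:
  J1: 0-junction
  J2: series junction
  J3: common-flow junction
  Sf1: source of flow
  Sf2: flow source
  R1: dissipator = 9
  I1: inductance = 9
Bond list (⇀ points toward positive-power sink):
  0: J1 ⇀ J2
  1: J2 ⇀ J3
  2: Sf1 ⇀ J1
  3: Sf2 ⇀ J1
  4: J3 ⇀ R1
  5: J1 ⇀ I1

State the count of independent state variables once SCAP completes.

#2 →Sf1  (source Sf1 imposes f)
#3 →Sf2  (source Sf2 imposes f)
#5 →I1  (I1 outputs flow p/I1)
#0 →J1  (only one effort-in slot at J1)
#1 →J2  (J2: bond 0 brought flow, rest push out)
#4 →J3  (common-f at J3 fixed by 1)

1  (I1 all integral)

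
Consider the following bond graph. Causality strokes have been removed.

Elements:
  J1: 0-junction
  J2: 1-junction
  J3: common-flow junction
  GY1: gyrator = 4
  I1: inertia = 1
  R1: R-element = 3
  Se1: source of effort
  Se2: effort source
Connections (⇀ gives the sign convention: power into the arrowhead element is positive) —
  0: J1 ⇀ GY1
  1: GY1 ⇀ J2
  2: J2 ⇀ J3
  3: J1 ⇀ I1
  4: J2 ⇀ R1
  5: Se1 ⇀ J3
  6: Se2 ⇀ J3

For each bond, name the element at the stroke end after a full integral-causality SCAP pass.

#5 stroke→J3  (Se1 fixes effort; stroke away)
#6 stroke→J3  (source Se2 imposes e)
#2 stroke→J2  (only one flow-in slot at J3)
#3 stroke→I1  (prefer integral on I1)
#0 stroke→J1  (J1 needs exactly one e-in)
#1 stroke→J2  (GY1: gyrator matches bond 0)
#4 stroke→R1  (closing 1-jn rule on J2)

β0 stroke→J1
β1 stroke→J2
β2 stroke→J2
β3 stroke→I1
β4 stroke→R1
β5 stroke→J3
β6 stroke→J3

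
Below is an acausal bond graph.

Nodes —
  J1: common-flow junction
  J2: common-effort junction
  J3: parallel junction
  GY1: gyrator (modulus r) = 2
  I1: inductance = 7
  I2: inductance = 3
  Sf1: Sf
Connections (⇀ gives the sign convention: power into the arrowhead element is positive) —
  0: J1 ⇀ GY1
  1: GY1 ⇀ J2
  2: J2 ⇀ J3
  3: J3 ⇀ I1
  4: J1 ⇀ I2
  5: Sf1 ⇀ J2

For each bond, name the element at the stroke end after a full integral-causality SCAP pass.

#5 stroke→Sf1  (Sf1 fixes flow; stroke at Sf1)
#3 stroke→I1  (I1: I, integral causality)
#2 stroke→J3  (only one effort-in slot at J3)
#1 stroke→J2  (only one effort-in slot at J2)
#0 stroke→J1  (through GY1, causality inverts; strokes same side of GY1)
#4 stroke→I2  (only one flow-in slot at J1)

b0 |J1
b1 |J2
b2 |J3
b3 |I1
b4 |I2
b5 |Sf1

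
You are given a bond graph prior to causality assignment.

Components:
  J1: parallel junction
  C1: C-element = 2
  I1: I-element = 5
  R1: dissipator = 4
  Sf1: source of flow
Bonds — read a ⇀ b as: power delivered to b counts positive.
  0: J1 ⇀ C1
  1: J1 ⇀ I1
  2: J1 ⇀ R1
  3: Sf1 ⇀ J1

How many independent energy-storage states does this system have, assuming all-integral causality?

2  (C1, I1 all integral)

β3 stroke at Sf1  (Sf1 (Sf) sets flow on bond)
β0 stroke at J1  (prefer integral on C1)
β1 stroke at I1  (common-e at J1 fixed by 0)
β2 stroke at R1  (J1 effort already set via bond 0)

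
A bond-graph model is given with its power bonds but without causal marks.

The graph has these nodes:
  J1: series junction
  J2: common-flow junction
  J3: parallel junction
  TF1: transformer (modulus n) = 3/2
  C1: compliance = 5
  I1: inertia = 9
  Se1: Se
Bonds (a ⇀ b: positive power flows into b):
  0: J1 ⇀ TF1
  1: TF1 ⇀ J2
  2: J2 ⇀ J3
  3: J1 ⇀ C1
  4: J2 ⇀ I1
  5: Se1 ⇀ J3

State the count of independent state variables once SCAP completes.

2  (C1, I1 all integral)

β5 stroke at J3  (Se1 fixes effort; stroke away)
β2 stroke at J2  (J3: bond 5 brought effort, rest push out)
β3 stroke at J1  (C1 outputs effort q/C1)
β0 stroke at TF1  (closing 1-jn rule on J1)
β1 stroke at J2  (TF TF1: opposite of bond 0)
β4 stroke at I1  (J2: last free bond brings flow in)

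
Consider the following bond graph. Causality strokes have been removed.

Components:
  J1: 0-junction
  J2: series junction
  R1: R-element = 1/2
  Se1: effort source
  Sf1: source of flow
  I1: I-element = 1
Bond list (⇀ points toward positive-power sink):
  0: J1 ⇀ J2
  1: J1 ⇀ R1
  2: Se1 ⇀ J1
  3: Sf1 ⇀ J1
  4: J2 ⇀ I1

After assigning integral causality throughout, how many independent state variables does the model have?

b2 stroke at J1  (Se1: effort source, stroke at far end)
b3 stroke at Sf1  (Sf1: flow source, stroke at near end)
b0 stroke at J2  (common-e at J1 fixed by 2)
b1 stroke at R1  (common-e at J1 fixed by 2)
b4 stroke at I1  (closing 1-jn rule on J2)

1  (I1 all integral)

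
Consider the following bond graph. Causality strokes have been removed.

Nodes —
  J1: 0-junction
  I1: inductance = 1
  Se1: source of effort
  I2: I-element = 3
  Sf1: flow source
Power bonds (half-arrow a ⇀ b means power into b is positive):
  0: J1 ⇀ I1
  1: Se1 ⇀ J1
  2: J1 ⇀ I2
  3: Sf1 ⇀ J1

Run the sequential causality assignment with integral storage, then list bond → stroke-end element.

β1 |J1  (Se1 fixes effort; stroke away)
β3 |Sf1  (Sf1: flow source, stroke at near end)
β0 |I1  (common-e at J1 fixed by 1)
β2 |I2  (0-jn J1 has e-setter on 1)

b0 stroke at I1
b1 stroke at J1
b2 stroke at I2
b3 stroke at Sf1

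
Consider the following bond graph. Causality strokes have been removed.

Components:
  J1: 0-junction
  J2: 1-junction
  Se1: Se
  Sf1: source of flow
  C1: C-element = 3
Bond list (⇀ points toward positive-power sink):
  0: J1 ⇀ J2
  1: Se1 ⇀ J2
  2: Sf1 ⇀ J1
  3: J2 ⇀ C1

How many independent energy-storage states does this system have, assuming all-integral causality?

1  (C1 all integral)

#1 |J2  (Se1 fixes effort; stroke away)
#2 |Sf1  (source Sf1 imposes f)
#0 |J1  (only one effort-in slot at J1)
#3 |J2  (J2 flow already set via bond 0)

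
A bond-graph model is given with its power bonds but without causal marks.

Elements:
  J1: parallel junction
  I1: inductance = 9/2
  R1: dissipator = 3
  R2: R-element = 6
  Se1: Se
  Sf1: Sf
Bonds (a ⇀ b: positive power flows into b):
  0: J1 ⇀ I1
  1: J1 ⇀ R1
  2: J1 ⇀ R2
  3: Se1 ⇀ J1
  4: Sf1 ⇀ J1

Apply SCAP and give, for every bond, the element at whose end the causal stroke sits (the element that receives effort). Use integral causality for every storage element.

β0 stroke at I1
β1 stroke at R1
β2 stroke at R2
β3 stroke at J1
β4 stroke at Sf1

β3 →J1  (Se1 fixes effort; stroke away)
β4 →Sf1  (Sf1 (Sf) sets flow on bond)
β0 →I1  (J1 effort already set via bond 3)
β1 →R1  (common-e at J1 fixed by 3)
β2 →R2  (J1: bond 3 brought effort, rest push out)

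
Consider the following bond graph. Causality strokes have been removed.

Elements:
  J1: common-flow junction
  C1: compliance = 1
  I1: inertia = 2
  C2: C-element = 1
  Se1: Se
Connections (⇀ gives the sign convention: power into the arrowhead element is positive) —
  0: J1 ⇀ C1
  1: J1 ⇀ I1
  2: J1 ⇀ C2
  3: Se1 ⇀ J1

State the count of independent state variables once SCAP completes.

b3 stroke at J1  (Se1: effort source, stroke at far end)
b0 stroke at J1  (C1: C, integral causality)
b1 stroke at I1  (I1: I, integral causality)
b2 stroke at J1  (1-jn J1 has f-setter on 1)

3  (C1, C2, I1 all integral)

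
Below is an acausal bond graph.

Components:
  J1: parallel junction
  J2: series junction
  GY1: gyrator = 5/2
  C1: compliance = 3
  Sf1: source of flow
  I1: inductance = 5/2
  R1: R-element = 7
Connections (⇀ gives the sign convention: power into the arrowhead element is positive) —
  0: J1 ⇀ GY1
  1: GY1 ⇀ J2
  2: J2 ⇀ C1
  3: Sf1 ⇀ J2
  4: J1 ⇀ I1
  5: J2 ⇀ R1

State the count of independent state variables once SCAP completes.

2  (C1, I1 all integral)

b3 →Sf1  (Sf1: flow source, stroke at near end)
b1 →J2  (J2: bond 3 brought flow, rest push out)
b2 →J2  (J2 flow already set via bond 3)
b5 →J2  (J2 flow already set via bond 3)
b0 →J1  (through GY1, causality inverts; strokes same side of GY1)
b4 →I1  (common-e at J1 fixed by 0)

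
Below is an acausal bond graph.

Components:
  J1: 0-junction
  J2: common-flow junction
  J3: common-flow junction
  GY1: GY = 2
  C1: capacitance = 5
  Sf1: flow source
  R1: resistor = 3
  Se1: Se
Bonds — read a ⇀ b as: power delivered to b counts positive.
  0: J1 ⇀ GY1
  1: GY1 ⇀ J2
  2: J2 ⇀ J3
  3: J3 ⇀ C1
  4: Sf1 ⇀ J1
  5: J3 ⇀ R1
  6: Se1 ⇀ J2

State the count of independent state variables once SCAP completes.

1  (C1 all integral)

b4 →Sf1  (source Sf1 imposes f)
b6 →J2  (Se1 (Se) sets effort on bond)
b0 →J1  (only one effort-in slot at J1)
b1 →J2  (GY GY1: same side as bond 0)
b2 →J3  (closing 1-jn rule on J2)
b3 →J3  (C1 integral (e out))
b5 →R1  (J3 needs exactly one f-in)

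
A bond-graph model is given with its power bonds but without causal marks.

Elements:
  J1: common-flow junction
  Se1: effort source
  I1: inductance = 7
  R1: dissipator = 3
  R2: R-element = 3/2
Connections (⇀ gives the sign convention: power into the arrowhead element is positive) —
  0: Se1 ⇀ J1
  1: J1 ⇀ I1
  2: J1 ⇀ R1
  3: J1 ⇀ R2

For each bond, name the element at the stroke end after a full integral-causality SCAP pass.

b0 stroke at J1
b1 stroke at I1
b2 stroke at J1
b3 stroke at J1

bond 0 |J1  (source Se1 imposes e)
bond 1 |I1  (I1 integral (f out))
bond 2 |J1  (J1 flow already set via bond 1)
bond 3 |J1  (common-f at J1 fixed by 1)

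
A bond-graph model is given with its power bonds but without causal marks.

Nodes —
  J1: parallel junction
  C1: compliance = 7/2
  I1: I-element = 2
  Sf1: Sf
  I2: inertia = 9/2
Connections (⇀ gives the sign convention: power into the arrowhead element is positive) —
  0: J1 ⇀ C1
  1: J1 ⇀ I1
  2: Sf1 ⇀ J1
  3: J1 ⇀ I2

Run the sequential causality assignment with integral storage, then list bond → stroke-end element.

β2 stroke at Sf1  (Sf1 fixes flow; stroke at Sf1)
β0 stroke at J1  (prefer integral on C1)
β1 stroke at I1  (J1: bond 0 brought effort, rest push out)
β3 stroke at I2  (J1 effort already set via bond 0)

β0 stroke at J1
β1 stroke at I1
β2 stroke at Sf1
β3 stroke at I2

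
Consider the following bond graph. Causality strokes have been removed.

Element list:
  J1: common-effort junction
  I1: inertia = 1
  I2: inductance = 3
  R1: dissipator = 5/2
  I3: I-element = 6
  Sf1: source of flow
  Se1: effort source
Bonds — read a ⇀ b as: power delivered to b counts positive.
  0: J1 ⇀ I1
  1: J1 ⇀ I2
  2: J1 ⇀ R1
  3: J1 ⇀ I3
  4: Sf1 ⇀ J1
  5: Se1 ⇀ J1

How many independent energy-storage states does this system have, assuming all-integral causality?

#4 stroke at Sf1  (Sf1 fixes flow; stroke at Sf1)
#5 stroke at J1  (source Se1 imposes e)
#0 stroke at I1  (J1: bond 5 brought effort, rest push out)
#1 stroke at I2  (J1: bond 5 brought effort, rest push out)
#2 stroke at R1  (J1 effort already set via bond 5)
#3 stroke at I3  (J1 effort already set via bond 5)

3  (I1, I2, I3 all integral)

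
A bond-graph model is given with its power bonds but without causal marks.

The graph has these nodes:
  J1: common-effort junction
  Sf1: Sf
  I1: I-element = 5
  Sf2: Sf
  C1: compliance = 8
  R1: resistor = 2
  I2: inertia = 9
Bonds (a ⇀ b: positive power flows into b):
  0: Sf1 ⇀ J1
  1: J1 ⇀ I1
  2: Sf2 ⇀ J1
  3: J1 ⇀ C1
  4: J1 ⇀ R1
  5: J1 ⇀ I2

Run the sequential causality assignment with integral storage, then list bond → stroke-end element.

b0 stroke at Sf1
b1 stroke at I1
b2 stroke at Sf2
b3 stroke at J1
b4 stroke at R1
b5 stroke at I2

β0 stroke→Sf1  (source Sf1 imposes f)
β2 stroke→Sf2  (Sf2 (Sf) sets flow on bond)
β1 stroke→I1  (I1 outputs flow p/I1)
β3 stroke→J1  (C1 integral (e out))
β4 stroke→R1  (common-e at J1 fixed by 3)
β5 stroke→I2  (J1: bond 3 brought effort, rest push out)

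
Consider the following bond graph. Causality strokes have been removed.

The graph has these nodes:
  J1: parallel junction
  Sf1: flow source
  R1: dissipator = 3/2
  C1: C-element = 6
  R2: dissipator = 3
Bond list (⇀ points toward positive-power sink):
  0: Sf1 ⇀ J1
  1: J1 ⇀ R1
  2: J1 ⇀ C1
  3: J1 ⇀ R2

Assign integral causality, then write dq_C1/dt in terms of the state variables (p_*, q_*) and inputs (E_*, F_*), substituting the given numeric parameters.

bond 0 stroke→Sf1  (Sf1 fixes flow; stroke at Sf1)
bond 2 stroke→J1  (C1 integral (e out))
bond 1 stroke→R1  (common-e at J1 fixed by 2)
bond 3 stroke→R2  (J1: bond 2 brought effort, rest push out)

dq_C1/dt = F_Sf1 - q_C1/6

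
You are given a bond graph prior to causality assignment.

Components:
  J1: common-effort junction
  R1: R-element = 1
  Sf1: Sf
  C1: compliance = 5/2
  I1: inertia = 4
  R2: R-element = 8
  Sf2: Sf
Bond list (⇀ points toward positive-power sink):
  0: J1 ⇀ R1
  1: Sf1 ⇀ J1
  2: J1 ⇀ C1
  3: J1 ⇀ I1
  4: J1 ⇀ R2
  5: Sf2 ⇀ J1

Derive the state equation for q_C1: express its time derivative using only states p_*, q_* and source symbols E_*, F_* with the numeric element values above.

dq_C1/dt = F_Sf1 + F_Sf2 - p_I1/4 - 9*q_C1/20

bond 1 stroke→Sf1  (Sf1: flow source, stroke at near end)
bond 5 stroke→Sf2  (Sf2 fixes flow; stroke at Sf2)
bond 2 stroke→J1  (prefer integral on C1)
bond 0 stroke→R1  (J1: bond 2 brought effort, rest push out)
bond 3 stroke→I1  (0-jn J1 has e-setter on 2)
bond 4 stroke→R2  (common-e at J1 fixed by 2)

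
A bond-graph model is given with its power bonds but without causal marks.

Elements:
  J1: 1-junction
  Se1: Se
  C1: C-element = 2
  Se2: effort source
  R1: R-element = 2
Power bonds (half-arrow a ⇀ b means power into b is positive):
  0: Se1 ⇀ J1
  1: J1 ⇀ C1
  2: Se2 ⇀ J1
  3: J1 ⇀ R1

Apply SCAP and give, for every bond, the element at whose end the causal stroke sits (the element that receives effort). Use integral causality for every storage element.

#0 stroke→J1  (Se1: effort source, stroke at far end)
#2 stroke→J1  (Se2 (Se) sets effort on bond)
#1 stroke→J1  (C1: C, integral causality)
#3 stroke→R1  (J1 needs exactly one f-in)

β0 →J1
β1 →J1
β2 →J1
β3 →R1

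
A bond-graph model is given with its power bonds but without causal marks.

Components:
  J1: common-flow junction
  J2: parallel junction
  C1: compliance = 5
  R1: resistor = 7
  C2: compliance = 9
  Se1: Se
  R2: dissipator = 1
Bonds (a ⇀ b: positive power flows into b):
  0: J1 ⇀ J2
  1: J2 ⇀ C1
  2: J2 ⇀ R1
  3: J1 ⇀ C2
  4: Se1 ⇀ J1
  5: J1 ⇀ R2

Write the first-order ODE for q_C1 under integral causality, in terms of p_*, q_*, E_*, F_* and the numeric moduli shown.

#4 |J1  (source Se1 imposes e)
#1 |J2  (C1 outputs effort q/C1)
#0 |J1  (common-e at J2 fixed by 1)
#2 |R1  (common-e at J2 fixed by 1)
#3 |J1  (C2 outputs effort q/C2)
#5 |R2  (closing 1-jn rule on J1)

dq_C1/dt = E_Se1 - 8*q_C1/35 - q_C2/9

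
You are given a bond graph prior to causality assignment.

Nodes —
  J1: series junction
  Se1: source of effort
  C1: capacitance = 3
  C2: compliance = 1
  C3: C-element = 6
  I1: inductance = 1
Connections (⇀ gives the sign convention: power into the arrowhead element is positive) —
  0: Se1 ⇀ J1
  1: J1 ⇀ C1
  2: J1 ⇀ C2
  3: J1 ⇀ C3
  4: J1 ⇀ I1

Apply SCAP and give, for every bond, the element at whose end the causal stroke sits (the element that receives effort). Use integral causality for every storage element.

β0 stroke at J1
β1 stroke at J1
β2 stroke at J1
β3 stroke at J1
β4 stroke at I1

bond 0 →J1  (Se1 fixes effort; stroke away)
bond 1 →J1  (C1 integral (e out))
bond 2 →J1  (C2 outputs effort q/C2)
bond 3 →J1  (prefer integral on C3)
bond 4 →I1  (only one flow-in slot at J1)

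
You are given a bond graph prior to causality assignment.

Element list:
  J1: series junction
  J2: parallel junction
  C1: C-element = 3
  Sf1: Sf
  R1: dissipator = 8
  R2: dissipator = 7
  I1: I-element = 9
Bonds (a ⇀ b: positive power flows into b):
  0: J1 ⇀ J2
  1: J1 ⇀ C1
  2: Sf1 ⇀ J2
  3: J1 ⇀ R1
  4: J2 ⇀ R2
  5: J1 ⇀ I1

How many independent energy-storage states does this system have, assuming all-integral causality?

bond 2 stroke at Sf1  (Sf1: flow source, stroke at near end)
bond 1 stroke at J1  (prefer integral on C1)
bond 5 stroke at I1  (I1 integral (f out))
bond 0 stroke at J1  (1-jn J1 has f-setter on 5)
bond 3 stroke at J1  (J1 flow already set via bond 5)
bond 4 stroke at J2  (closing 0-jn rule on J2)

2  (C1, I1 all integral)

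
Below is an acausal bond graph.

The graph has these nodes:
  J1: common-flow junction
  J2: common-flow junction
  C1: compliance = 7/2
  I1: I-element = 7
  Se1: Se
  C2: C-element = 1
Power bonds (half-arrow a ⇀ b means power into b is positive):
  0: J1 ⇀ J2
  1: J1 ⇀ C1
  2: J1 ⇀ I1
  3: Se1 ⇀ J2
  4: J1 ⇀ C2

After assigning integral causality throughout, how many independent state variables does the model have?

bond 3 stroke→J2  (Se1: effort source, stroke at far end)
bond 0 stroke→J1  (closing 1-jn rule on J2)
bond 1 stroke→J1  (C1 outputs effort q/C1)
bond 2 stroke→I1  (I1 outputs flow p/I1)
bond 4 stroke→J1  (common-f at J1 fixed by 2)

3  (C1, C2, I1 all integral)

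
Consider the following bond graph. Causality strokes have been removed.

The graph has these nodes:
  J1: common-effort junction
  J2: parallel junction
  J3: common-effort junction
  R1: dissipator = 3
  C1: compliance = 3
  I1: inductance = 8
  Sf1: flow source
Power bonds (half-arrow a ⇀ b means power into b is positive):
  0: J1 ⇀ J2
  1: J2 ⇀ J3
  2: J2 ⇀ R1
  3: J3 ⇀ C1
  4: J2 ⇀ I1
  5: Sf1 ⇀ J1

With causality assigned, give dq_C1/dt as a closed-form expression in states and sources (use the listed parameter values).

β5 |Sf1  (Sf1: flow source, stroke at near end)
β0 |J1  (J1: last free bond brings effort in)
β3 |J3  (C1 integral (e out))
β1 |J2  (common-e at J3 fixed by 3)
β2 |R1  (J2: bond 1 brought effort, rest push out)
β4 |I1  (J2: bond 1 brought effort, rest push out)

dq_C1/dt = F_Sf1 - p_I1/8 - q_C1/9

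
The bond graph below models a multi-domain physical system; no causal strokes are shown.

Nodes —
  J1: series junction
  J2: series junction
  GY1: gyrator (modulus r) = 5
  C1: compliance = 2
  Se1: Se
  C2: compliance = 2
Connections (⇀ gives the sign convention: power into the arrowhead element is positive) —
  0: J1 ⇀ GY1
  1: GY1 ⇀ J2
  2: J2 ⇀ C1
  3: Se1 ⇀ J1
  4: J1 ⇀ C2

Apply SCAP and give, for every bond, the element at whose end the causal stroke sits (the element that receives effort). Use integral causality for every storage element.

bond 3 |J1  (Se1 fixes effort; stroke away)
bond 2 |J2  (prefer integral on C1)
bond 1 |GY1  (J2: last free bond brings flow in)
bond 0 |GY1  (GY1 both-in/both-out from 1)
bond 4 |J1  (J1: bond 0 brought flow, rest push out)

bond 0 stroke at GY1
bond 1 stroke at GY1
bond 2 stroke at J2
bond 3 stroke at J1
bond 4 stroke at J1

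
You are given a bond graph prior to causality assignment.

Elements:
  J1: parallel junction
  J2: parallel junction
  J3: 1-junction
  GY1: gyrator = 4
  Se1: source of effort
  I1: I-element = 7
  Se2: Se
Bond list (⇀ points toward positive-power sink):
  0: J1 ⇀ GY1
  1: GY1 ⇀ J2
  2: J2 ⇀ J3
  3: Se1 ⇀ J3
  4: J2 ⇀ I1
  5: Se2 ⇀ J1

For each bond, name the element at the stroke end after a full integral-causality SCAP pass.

bond 0 stroke→GY1
bond 1 stroke→GY1
bond 2 stroke→J2
bond 3 stroke→J3
bond 4 stroke→I1
bond 5 stroke→J1

β3 stroke at J3  (Se1: effort source, stroke at far end)
β5 stroke at J1  (Se2 (Se) sets effort on bond)
β0 stroke at GY1  (J1: bond 5 brought effort, rest push out)
β2 stroke at J2  (closing 1-jn rule on J3)
β1 stroke at GY1  (GY1: gyrator matches bond 0)
β4 stroke at I1  (J2: bond 2 brought effort, rest push out)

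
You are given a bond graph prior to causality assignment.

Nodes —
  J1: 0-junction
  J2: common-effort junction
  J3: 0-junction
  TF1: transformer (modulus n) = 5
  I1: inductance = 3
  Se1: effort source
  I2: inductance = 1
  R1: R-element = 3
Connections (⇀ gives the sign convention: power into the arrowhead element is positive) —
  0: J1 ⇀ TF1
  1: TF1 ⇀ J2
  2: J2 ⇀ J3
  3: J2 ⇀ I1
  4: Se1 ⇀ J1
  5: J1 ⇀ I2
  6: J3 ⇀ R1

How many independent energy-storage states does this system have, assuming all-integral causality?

2  (I1, I2 all integral)

bond 4 →J1  (source Se1 imposes e)
bond 0 →TF1  (J1 effort already set via bond 4)
bond 5 →I2  (J1: bond 4 brought effort, rest push out)
bond 1 →J2  (TF1 one-in-one-out from 0)
bond 2 →J3  (common-e at J2 fixed by 1)
bond 3 →I1  (J2: bond 1 brought effort, rest push out)
bond 6 →R1  (J3 effort already set via bond 2)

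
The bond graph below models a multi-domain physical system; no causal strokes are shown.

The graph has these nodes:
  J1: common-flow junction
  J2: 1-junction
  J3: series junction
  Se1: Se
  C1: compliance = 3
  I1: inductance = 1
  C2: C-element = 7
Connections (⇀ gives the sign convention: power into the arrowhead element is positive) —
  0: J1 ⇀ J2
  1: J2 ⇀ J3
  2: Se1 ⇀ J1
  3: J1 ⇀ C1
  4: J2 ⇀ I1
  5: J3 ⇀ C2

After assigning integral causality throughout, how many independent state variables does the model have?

3  (C1, C2, I1 all integral)

#2 →J1  (source Se1 imposes e)
#3 →J1  (C1 outputs effort q/C1)
#0 →J2  (closing 1-jn rule on J1)
#4 →I1  (I1 outputs flow p/I1)
#1 →J2  (1-jn J2 has f-setter on 4)
#5 →J3  (J3 flow already set via bond 1)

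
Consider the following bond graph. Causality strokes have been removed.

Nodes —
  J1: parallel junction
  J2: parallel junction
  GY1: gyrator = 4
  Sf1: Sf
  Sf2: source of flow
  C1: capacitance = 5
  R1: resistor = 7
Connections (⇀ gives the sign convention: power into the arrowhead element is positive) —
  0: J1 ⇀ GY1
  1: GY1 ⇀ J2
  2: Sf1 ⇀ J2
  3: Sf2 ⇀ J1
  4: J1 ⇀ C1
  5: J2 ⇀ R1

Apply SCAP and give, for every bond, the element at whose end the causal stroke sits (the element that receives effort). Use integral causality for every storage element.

b0 |GY1
b1 |GY1
b2 |Sf1
b3 |Sf2
b4 |J1
b5 |J2

#2 →Sf1  (source Sf1 imposes f)
#3 →Sf2  (source Sf2 imposes f)
#4 →J1  (C1: C, integral causality)
#0 →GY1  (common-e at J1 fixed by 4)
#1 →GY1  (GY1: gyrator matches bond 0)
#5 →J2  (J2: last free bond brings effort in)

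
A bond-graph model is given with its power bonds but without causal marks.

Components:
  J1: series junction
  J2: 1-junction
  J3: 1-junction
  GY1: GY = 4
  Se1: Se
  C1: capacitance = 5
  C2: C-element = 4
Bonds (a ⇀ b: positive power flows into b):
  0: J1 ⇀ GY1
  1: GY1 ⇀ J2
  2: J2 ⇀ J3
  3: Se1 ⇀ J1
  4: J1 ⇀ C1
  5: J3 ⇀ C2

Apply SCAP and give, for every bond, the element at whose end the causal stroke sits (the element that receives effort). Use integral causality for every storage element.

β0 →GY1
β1 →GY1
β2 →J2
β3 →J1
β4 →J1
β5 →J3

bond 3 stroke→J1  (Se1 fixes effort; stroke away)
bond 4 stroke→J1  (C1 integral (e out))
bond 0 stroke→GY1  (J1: last free bond brings flow in)
bond 1 stroke→GY1  (through GY1, causality inverts; strokes same side of GY1)
bond 2 stroke→J2  (common-f at J2 fixed by 1)
bond 5 stroke→J3  (1-jn J3 has f-setter on 2)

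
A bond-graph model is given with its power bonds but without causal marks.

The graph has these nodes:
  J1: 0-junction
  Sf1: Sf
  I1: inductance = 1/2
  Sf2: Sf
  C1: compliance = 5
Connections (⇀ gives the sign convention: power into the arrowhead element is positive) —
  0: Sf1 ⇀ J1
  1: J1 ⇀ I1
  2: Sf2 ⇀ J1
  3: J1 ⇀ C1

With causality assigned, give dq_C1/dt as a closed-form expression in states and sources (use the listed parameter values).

bond 0 stroke→Sf1  (Sf1 fixes flow; stroke at Sf1)
bond 2 stroke→Sf2  (Sf2: flow source, stroke at near end)
bond 1 stroke→I1  (I1 outputs flow p/I1)
bond 3 stroke→J1  (only one effort-in slot at J1)

dq_C1/dt = F_Sf1 + F_Sf2 - 2*p_I1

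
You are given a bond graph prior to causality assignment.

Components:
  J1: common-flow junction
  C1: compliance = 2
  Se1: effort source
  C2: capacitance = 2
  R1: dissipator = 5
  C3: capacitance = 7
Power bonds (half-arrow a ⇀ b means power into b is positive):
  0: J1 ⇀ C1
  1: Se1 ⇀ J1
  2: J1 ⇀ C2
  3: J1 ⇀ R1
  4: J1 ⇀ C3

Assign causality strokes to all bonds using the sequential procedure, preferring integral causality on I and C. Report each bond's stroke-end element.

#0 stroke at J1
#1 stroke at J1
#2 stroke at J1
#3 stroke at R1
#4 stroke at J1

#1 →J1  (source Se1 imposes e)
#0 →J1  (C1 outputs effort q/C1)
#2 →J1  (C2: C, integral causality)
#4 →J1  (C3 integral (e out))
#3 →R1  (J1: last free bond brings flow in)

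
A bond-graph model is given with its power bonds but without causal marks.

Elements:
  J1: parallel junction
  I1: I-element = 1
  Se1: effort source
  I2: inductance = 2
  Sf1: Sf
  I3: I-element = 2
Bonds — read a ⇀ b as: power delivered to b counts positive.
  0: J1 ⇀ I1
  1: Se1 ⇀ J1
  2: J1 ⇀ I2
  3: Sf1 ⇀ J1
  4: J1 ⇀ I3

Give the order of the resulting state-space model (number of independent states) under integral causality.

β1 |J1  (source Se1 imposes e)
β3 |Sf1  (source Sf1 imposes f)
β0 |I1  (0-jn J1 has e-setter on 1)
β2 |I2  (0-jn J1 has e-setter on 1)
β4 |I3  (J1: bond 1 brought effort, rest push out)

3  (I1, I2, I3 all integral)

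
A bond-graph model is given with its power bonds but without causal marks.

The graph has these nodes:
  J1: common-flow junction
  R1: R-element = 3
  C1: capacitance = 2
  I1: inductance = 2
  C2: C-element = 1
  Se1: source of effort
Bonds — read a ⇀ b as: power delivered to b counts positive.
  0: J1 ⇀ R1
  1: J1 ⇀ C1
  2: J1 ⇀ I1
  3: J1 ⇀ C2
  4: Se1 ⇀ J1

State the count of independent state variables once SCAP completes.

3  (C1, C2, I1 all integral)

bond 4 stroke at J1  (Se1: effort source, stroke at far end)
bond 1 stroke at J1  (C1 integral (e out))
bond 2 stroke at I1  (I1 integral (f out))
bond 0 stroke at J1  (J1 flow already set via bond 2)
bond 3 stroke at J1  (J1: bond 2 brought flow, rest push out)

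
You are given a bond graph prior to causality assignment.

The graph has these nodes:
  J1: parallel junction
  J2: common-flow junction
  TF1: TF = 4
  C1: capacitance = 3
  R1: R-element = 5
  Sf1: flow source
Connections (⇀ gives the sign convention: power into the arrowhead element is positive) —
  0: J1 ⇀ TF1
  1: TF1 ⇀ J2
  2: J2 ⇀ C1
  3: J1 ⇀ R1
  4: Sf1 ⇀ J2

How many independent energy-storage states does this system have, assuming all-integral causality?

1  (C1 all integral)

bond 4 |Sf1  (Sf1 fixes flow; stroke at Sf1)
bond 1 |J2  (J2 flow already set via bond 4)
bond 2 |J2  (common-f at J2 fixed by 4)
bond 0 |TF1  (TF TF1: opposite of bond 1)
bond 3 |J1  (J1 needs exactly one e-in)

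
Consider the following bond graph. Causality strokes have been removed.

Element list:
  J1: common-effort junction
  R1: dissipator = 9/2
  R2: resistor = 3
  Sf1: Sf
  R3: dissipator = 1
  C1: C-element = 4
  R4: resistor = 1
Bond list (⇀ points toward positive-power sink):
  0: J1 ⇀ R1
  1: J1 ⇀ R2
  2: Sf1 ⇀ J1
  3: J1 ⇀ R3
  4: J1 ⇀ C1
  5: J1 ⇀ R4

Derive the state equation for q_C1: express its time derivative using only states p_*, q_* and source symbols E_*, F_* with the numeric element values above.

#2 stroke at Sf1  (Sf1 fixes flow; stroke at Sf1)
#4 stroke at J1  (C1 integral (e out))
#0 stroke at R1  (common-e at J1 fixed by 4)
#1 stroke at R2  (common-e at J1 fixed by 4)
#3 stroke at R3  (J1: bond 4 brought effort, rest push out)
#5 stroke at R4  (J1: bond 4 brought effort, rest push out)

dq_C1/dt = F_Sf1 - 23*q_C1/36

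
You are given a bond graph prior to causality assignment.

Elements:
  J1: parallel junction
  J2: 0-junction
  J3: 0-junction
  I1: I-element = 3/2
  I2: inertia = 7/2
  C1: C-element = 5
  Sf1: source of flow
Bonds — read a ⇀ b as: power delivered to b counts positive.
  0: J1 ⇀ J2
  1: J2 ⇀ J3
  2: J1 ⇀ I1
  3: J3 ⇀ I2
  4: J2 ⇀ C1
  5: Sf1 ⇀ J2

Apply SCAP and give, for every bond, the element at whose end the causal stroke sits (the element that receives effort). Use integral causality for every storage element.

bond 0 stroke→J1
bond 1 stroke→J3
bond 2 stroke→I1
bond 3 stroke→I2
bond 4 stroke→J2
bond 5 stroke→Sf1

#5 stroke at Sf1  (Sf1 (Sf) sets flow on bond)
#2 stroke at I1  (prefer integral on I1)
#0 stroke at J1  (J1: last free bond brings effort in)
#3 stroke at I2  (I2: I, integral causality)
#1 stroke at J3  (J3: last free bond brings effort in)
#4 stroke at J2  (closing 0-jn rule on J2)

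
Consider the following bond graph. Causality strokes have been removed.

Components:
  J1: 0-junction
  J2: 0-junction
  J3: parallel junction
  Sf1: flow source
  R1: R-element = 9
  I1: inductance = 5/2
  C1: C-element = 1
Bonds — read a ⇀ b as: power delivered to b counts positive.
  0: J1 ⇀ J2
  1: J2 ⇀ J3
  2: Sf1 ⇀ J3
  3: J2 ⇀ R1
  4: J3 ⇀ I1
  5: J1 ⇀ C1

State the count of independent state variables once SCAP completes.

#2 →Sf1  (Sf1 fixes flow; stroke at Sf1)
#4 →I1  (prefer integral on I1)
#1 →J3  (closing 0-jn rule on J3)
#5 →J1  (C1 outputs effort q/C1)
#0 →J2  (J1 effort already set via bond 5)
#3 →R1  (0-jn J2 has e-setter on 0)

2  (C1, I1 all integral)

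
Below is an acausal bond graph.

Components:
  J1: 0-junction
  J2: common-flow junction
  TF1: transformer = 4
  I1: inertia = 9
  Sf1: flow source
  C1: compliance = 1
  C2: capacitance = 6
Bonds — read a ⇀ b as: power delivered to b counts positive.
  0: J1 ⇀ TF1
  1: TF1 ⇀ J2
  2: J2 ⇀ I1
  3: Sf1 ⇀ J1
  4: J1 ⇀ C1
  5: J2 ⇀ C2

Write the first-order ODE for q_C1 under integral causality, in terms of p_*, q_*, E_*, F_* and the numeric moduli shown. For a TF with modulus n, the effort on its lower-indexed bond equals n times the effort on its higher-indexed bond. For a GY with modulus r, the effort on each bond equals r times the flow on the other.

bond 3 →Sf1  (Sf1: flow source, stroke at near end)
bond 2 →I1  (I1 outputs flow p/I1)
bond 1 →J2  (J2 flow already set via bond 2)
bond 5 →J2  (J2 flow already set via bond 2)
bond 0 →TF1  (TF1 one-in-one-out from 1)
bond 4 →J1  (only one effort-in slot at J1)

dq_C1/dt = F_Sf1 - p_I1/36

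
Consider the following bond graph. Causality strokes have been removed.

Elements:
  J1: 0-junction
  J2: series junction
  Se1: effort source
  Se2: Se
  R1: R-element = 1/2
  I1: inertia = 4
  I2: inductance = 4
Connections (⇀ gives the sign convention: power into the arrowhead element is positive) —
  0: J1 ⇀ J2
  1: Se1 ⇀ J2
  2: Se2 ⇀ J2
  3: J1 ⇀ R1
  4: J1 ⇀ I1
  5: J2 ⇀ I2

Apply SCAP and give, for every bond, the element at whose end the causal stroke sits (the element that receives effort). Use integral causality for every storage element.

bond 1 →J2  (Se1 fixes effort; stroke away)
bond 2 →J2  (Se2 fixes effort; stroke away)
bond 4 →I1  (I1 outputs flow p/I1)
bond 5 →I2  (I2 outputs flow p/I2)
bond 0 →J2  (common-f at J2 fixed by 5)
bond 3 →J1  (only one effort-in slot at J1)

bond 0 stroke at J2
bond 1 stroke at J2
bond 2 stroke at J2
bond 3 stroke at J1
bond 4 stroke at I1
bond 5 stroke at I2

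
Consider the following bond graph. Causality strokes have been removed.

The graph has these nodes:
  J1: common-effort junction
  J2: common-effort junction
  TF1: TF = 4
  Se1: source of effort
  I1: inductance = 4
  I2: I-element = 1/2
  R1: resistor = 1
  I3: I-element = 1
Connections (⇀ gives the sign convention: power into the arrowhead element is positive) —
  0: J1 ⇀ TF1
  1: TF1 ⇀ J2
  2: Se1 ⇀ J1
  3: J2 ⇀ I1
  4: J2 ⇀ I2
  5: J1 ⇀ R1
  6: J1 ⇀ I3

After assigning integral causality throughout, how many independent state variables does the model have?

3  (I1, I2, I3 all integral)

b2 →J1  (Se1 (Se) sets effort on bond)
b0 →TF1  (0-jn J1 has e-setter on 2)
b5 →R1  (J1: bond 2 brought effort, rest push out)
b6 →I3  (common-e at J1 fixed by 2)
b1 →J2  (TF1: transformer flips bond 0)
b3 →I1  (0-jn J2 has e-setter on 1)
b4 →I2  (0-jn J2 has e-setter on 1)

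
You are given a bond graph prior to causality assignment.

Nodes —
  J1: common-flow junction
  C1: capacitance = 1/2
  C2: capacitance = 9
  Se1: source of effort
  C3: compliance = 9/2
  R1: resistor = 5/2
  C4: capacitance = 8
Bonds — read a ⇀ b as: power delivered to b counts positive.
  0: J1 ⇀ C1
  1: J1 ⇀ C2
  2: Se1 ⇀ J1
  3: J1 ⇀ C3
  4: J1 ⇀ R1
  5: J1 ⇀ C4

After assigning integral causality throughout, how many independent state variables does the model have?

4  (C1, C2, C3, C4 all integral)

bond 2 stroke at J1  (source Se1 imposes e)
bond 0 stroke at J1  (C1 outputs effort q/C1)
bond 1 stroke at J1  (C2: C, integral causality)
bond 3 stroke at J1  (C3 outputs effort q/C3)
bond 5 stroke at J1  (C4: C, integral causality)
bond 4 stroke at R1  (closing 1-jn rule on J1)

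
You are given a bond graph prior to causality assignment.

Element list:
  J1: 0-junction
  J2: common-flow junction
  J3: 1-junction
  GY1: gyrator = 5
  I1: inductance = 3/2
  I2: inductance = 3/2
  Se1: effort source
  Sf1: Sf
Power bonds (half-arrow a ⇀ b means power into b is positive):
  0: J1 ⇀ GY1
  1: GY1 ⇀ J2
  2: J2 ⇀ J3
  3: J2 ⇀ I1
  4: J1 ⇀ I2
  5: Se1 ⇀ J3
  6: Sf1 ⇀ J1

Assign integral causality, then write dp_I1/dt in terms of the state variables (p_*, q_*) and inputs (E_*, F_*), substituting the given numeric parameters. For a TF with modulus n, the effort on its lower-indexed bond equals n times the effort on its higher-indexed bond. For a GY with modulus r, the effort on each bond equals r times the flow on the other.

bond 5 →J3  (source Se1 imposes e)
bond 6 →Sf1  (Sf1 (Sf) sets flow on bond)
bond 2 →J2  (closing 1-jn rule on J3)
bond 3 →I1  (I1 outputs flow p/I1)
bond 1 →J2  (J2: bond 3 brought flow, rest push out)
bond 0 →J1  (GY1: gyrator matches bond 1)
bond 4 →I2  (J1: bond 0 brought effort, rest push out)

dp_I1/dt = E_Se1 + 5*F_Sf1 - 10*p_I2/3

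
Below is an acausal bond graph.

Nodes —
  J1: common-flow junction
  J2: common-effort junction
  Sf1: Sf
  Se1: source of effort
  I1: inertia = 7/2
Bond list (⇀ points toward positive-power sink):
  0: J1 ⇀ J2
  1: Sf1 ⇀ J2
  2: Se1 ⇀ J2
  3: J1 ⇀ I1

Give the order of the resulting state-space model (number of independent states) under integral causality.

β1 stroke at Sf1  (Sf1: flow source, stroke at near end)
β2 stroke at J2  (source Se1 imposes e)
β0 stroke at J1  (0-jn J2 has e-setter on 2)
β3 stroke at I1  (J1 needs exactly one f-in)

1  (I1 all integral)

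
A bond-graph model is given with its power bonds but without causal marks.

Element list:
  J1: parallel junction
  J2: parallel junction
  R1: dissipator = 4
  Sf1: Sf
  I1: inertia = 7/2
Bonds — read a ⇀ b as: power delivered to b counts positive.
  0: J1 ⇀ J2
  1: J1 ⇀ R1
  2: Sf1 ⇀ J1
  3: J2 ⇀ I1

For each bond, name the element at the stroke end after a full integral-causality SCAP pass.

b0 stroke→J2
b1 stroke→J1
b2 stroke→Sf1
b3 stroke→I1

#2 stroke→Sf1  (Sf1 fixes flow; stroke at Sf1)
#3 stroke→I1  (I1 outputs flow p/I1)
#0 stroke→J2  (J2 needs exactly one e-in)
#1 stroke→J1  (J1 needs exactly one e-in)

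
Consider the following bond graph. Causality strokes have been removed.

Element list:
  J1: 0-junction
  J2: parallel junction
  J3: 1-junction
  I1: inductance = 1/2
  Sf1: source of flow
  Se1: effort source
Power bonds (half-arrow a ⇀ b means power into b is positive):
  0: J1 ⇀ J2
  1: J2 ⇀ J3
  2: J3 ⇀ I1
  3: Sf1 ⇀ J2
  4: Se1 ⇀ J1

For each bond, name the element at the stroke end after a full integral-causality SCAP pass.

b3 →Sf1  (Sf1 fixes flow; stroke at Sf1)
b4 →J1  (source Se1 imposes e)
b0 →J2  (0-jn J1 has e-setter on 4)
b1 →J3  (0-jn J2 has e-setter on 0)
b2 →I1  (closing 1-jn rule on J3)

b0 →J2
b1 →J3
b2 →I1
b3 →Sf1
b4 →J1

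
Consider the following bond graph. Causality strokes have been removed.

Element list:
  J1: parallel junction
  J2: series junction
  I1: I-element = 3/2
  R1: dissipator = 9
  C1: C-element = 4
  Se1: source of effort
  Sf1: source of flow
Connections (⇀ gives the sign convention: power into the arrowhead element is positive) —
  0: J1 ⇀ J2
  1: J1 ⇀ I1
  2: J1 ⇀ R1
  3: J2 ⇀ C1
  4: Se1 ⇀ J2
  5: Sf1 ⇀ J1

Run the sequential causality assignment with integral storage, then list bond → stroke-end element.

b4 stroke at J2  (Se1 fixes effort; stroke away)
b5 stroke at Sf1  (Sf1 fixes flow; stroke at Sf1)
b1 stroke at I1  (I1: I, integral causality)
b3 stroke at J2  (prefer integral on C1)
b0 stroke at J1  (closing 1-jn rule on J2)
b2 stroke at R1  (common-e at J1 fixed by 0)

b0 |J1
b1 |I1
b2 |R1
b3 |J2
b4 |J2
b5 |Sf1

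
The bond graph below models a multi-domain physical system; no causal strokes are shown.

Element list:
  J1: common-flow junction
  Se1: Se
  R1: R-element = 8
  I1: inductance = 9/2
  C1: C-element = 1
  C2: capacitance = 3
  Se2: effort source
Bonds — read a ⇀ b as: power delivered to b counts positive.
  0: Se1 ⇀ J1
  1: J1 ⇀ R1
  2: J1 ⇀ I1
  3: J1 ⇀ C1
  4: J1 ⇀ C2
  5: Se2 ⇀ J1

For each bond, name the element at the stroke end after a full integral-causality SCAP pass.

β0 stroke at J1
β1 stroke at J1
β2 stroke at I1
β3 stroke at J1
β4 stroke at J1
β5 stroke at J1

b0 →J1  (Se1 fixes effort; stroke away)
b5 →J1  (Se2 (Se) sets effort on bond)
b2 →I1  (I1 integral (f out))
b1 →J1  (1-jn J1 has f-setter on 2)
b3 →J1  (common-f at J1 fixed by 2)
b4 →J1  (J1: bond 2 brought flow, rest push out)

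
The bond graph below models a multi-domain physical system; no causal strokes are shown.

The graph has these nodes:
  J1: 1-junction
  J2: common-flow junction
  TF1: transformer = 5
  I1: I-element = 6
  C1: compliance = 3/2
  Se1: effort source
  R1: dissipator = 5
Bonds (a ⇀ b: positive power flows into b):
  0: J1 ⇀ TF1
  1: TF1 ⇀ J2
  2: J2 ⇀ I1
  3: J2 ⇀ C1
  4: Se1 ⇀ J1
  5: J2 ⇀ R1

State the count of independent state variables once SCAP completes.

2  (C1, I1 all integral)

bond 4 →J1  (Se1: effort source, stroke at far end)
bond 0 →TF1  (only one flow-in slot at J1)
bond 1 →J2  (TF TF1: opposite of bond 0)
bond 2 →I1  (I1: I, integral causality)
bond 3 →J2  (J2: bond 2 brought flow, rest push out)
bond 5 →J2  (common-f at J2 fixed by 2)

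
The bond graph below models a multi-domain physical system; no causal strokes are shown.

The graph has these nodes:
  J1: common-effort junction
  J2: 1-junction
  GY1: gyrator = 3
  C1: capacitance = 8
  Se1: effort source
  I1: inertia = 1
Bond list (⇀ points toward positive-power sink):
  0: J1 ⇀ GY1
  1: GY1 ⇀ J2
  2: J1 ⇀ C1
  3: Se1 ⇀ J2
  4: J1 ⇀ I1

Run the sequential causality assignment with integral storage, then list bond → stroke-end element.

β3 |J2  (Se1 (Se) sets effort on bond)
β1 |GY1  (J2: last free bond brings flow in)
β0 |GY1  (GY GY1: same side as bond 1)
β2 |J1  (prefer integral on C1)
β4 |I1  (J1: bond 2 brought effort, rest push out)

b0 stroke→GY1
b1 stroke→GY1
b2 stroke→J1
b3 stroke→J2
b4 stroke→I1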